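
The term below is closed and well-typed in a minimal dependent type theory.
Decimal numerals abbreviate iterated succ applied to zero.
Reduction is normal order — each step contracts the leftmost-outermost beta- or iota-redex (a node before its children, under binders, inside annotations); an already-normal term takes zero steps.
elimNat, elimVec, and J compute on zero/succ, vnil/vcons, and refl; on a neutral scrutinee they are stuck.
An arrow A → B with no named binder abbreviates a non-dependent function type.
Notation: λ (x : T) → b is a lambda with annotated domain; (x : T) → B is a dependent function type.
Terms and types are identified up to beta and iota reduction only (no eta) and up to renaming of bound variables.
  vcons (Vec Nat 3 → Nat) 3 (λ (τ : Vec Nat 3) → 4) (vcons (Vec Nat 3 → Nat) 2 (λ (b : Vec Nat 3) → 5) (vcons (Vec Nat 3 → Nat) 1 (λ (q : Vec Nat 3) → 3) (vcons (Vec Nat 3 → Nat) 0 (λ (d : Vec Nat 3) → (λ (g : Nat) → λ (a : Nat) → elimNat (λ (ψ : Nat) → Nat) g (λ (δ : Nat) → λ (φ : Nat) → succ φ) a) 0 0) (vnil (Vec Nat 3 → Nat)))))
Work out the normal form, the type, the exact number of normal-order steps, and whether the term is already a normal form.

normal form:
  vcons (Vec Nat 3 → Nat) 3 (λ (τ : Vec Nat 3) → 4) (vcons (Vec Nat 3 → Nat) 2 (λ (b : Vec Nat 3) → 5) (vcons (Vec Nat 3 → Nat) 1 (λ (q : Vec Nat 3) → 3) (vcons (Vec Nat 3 → Nat) 0 (λ (d : Vec Nat 3) → 0) (vnil (Vec Nat 3 → Nat)))))
inferred type:
  Vec (Vec Nat 3 → Nat) 4
steps to reach normal form (normal order): 3
started in normal form: no
first contracted redex: a beta-redex


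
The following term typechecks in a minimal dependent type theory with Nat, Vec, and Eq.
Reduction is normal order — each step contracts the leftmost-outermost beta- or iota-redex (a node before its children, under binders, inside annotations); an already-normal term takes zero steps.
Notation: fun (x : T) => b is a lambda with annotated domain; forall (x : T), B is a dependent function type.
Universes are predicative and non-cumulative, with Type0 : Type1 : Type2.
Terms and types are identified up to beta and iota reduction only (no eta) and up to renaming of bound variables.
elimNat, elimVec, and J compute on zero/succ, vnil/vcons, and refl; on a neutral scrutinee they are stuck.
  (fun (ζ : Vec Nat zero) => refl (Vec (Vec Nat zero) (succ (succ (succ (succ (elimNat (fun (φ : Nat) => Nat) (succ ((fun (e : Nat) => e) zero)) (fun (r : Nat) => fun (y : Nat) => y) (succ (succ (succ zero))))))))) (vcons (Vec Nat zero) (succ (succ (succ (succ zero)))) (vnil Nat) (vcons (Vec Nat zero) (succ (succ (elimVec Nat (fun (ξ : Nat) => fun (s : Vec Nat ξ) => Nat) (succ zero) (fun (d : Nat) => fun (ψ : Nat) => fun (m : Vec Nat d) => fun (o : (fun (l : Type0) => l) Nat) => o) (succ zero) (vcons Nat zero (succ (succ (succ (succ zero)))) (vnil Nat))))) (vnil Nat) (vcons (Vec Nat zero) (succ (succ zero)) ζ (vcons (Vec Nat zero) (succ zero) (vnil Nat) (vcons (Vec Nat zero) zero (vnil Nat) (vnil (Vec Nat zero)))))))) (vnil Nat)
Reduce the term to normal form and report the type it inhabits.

normal form:
  refl (Vec (Vec Nat zero) (succ (succ (succ (succ (succ zero)))))) (vcons (Vec Nat zero) (succ (succ (succ (succ zero)))) (vnil Nat) (vcons (Vec Nat zero) (succ (succ (succ zero))) (vnil Nat) (vcons (Vec Nat zero) (succ (succ zero)) (vnil Nat) (vcons (Vec Nat zero) (succ zero) (vnil Nat) (vcons (Vec Nat zero) zero (vnil Nat) (vnil (Vec Nat zero)))))))
inferred type:
  Eq (Vec (Vec Nat zero) (succ (succ (succ (succ (succ zero)))))) (vcons (Vec Nat zero) (succ (succ (succ (succ zero)))) (vnil Nat) (vcons (Vec Nat zero) (succ (succ (succ zero))) (vnil Nat) (vcons (Vec Nat zero) (succ (succ zero)) (vnil Nat) (vcons (Vec Nat zero) (succ zero) (vnil Nat) (vcons (Vec Nat zero) zero (vnil Nat) (vnil (Vec Nat zero))))))) (vcons (Vec Nat zero) (succ (succ (succ (succ zero)))) (vnil Nat) (vcons (Vec Nat zero) (succ (succ (succ zero))) (vnil Nat) (vcons (Vec Nat zero) (succ (succ zero)) (vnil Nat) (vcons (Vec Nat zero) (succ zero) (vnil Nat) (vcons (Vec Nat zero) zero (vnil Nat) (vnil (Vec Nat zero)))))))


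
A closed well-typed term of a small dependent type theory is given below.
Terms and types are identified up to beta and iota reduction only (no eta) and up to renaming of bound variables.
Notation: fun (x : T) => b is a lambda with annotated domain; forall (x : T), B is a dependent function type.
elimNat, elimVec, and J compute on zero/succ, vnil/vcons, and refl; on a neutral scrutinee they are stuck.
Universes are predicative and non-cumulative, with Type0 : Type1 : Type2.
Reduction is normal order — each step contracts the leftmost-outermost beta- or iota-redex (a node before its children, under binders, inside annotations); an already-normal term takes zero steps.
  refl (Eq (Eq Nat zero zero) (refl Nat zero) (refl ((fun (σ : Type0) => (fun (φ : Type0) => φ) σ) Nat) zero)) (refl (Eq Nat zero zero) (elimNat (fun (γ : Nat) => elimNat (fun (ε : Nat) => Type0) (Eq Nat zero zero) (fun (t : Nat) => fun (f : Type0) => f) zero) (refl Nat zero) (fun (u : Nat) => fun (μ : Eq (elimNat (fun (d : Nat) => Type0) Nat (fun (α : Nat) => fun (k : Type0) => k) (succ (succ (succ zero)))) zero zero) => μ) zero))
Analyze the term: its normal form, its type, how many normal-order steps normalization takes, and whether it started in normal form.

reduced normal form:
  refl (Eq (Eq Nat zero zero) (refl Nat zero) (refl Nat zero)) (refl (Eq Nat zero zero) (refl Nat zero))
type:
  Eq (Eq (Eq Nat zero zero) (refl Nat zero) (refl Nat zero)) (refl (Eq Nat zero zero) (refl Nat zero)) (refl (Eq Nat zero zero) (refl Nat zero))
reduction steps (normal order): 3
started in normal form: no
first redex: a beta-redex


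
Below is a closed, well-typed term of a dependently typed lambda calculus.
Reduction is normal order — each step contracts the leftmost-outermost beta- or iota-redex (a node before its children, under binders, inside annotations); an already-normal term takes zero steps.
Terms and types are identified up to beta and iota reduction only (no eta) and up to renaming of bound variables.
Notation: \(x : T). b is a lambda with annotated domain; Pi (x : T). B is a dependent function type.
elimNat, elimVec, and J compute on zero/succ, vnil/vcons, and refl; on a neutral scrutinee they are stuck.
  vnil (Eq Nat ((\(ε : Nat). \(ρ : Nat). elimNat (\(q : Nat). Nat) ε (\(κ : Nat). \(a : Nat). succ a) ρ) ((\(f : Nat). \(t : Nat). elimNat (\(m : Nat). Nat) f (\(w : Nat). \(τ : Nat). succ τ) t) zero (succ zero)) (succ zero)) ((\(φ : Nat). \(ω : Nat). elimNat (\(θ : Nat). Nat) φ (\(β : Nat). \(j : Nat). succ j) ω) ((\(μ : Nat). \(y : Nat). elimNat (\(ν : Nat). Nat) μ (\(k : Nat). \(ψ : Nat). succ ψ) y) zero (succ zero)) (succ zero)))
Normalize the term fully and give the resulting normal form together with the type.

resulting normal form:
  vnil (Eq Nat (succ (succ zero)) (succ (succ zero)))
inferred type:
  Vec (Eq Nat (succ (succ zero)) (succ (succ zero))) zero


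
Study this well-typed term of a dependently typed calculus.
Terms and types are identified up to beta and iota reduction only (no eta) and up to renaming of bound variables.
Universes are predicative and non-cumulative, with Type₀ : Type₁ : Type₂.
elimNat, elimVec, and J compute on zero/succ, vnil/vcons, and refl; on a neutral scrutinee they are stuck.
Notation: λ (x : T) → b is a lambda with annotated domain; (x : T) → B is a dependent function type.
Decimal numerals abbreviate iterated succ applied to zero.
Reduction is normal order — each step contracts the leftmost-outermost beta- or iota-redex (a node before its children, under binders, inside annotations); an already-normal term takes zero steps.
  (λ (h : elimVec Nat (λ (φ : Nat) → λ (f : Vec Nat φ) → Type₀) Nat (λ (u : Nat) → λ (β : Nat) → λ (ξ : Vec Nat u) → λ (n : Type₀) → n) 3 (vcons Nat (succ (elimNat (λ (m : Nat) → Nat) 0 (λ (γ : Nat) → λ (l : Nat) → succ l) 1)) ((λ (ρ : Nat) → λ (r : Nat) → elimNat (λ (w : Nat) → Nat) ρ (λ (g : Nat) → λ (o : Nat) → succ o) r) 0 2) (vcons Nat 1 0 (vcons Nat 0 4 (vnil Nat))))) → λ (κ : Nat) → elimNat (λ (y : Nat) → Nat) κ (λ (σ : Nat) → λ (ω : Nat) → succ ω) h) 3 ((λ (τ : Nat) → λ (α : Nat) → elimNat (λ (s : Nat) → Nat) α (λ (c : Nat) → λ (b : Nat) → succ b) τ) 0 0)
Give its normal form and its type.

reduced normal form:
  3
inferred type:
  Nat


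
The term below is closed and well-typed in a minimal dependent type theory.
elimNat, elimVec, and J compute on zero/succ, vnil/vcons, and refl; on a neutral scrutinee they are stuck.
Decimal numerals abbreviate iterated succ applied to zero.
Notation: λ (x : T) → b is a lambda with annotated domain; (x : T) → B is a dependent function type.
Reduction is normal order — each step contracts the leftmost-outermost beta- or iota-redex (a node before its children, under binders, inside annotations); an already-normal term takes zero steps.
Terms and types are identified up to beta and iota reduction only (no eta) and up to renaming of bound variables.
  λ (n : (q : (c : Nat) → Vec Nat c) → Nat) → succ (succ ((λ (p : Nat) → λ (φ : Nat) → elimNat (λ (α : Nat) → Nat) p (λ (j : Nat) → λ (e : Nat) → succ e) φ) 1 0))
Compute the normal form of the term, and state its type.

normal form:
  λ (n : (q : (c : Nat) → Vec Nat c) → Nat) → 3
the term's type:
  (n : (q : (c : Nat) → Vec Nat c) → Nat) → Nat
observation: 3 normal-order steps separate the term from its normal form.


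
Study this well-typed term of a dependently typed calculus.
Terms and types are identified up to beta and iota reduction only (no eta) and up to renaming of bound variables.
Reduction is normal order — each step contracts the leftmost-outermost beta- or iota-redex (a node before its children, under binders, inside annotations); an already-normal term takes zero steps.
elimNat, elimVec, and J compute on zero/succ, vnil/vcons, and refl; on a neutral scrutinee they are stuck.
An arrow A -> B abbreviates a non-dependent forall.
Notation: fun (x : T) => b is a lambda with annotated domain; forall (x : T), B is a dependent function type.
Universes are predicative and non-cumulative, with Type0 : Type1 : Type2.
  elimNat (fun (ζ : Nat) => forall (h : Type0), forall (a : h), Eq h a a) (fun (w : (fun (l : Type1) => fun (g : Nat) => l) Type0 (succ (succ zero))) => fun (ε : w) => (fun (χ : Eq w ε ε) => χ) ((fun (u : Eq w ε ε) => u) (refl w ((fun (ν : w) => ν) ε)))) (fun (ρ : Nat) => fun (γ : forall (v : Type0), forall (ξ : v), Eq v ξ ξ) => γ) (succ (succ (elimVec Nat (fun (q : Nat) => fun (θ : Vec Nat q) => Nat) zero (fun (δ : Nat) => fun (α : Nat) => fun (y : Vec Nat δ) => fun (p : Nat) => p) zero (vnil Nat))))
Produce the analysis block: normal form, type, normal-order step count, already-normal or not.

reduced normal form:
  fun (ζ : Type0) => fun (h : ζ) => refl ζ h
type:
  forall (ζ : Type0), forall (h : ζ), Eq ζ h h
normal-order step count: 13
term was already normal: no
first contracted redex: an elimNat iota-redex


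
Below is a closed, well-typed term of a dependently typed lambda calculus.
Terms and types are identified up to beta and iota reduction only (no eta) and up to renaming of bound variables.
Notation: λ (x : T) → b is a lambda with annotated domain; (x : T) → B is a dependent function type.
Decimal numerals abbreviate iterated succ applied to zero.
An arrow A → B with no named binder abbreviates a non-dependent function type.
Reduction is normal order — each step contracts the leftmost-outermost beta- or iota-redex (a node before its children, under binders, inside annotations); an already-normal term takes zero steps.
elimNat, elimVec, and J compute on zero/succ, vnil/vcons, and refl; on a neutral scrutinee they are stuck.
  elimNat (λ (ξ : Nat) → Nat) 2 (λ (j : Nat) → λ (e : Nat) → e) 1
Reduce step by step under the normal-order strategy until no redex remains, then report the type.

normal-order reduction:
  elimNat (λ (ξ : Nat) → Nat) 2 (λ (j : Nat) → λ (e : Nat) → e) 1
  ~> (λ (ξ : Nat) → λ (j : Nat) → j) 0 (elimNat (λ (e : Nat) → Nat) 2 (λ (k : Nat) → λ (γ : Nat) → γ) 0)
  ~> (λ (ξ : Nat) → ξ) (elimNat (λ (j : Nat) → Nat) 2 (λ (e : Nat) → λ (k : Nat) → k) 0)
  ~> elimNat (λ (ξ : Nat) → Nat) 2 (λ (j : Nat) → λ (e : Nat) → e) 0
  ~> 2
inferred type:
  Nat


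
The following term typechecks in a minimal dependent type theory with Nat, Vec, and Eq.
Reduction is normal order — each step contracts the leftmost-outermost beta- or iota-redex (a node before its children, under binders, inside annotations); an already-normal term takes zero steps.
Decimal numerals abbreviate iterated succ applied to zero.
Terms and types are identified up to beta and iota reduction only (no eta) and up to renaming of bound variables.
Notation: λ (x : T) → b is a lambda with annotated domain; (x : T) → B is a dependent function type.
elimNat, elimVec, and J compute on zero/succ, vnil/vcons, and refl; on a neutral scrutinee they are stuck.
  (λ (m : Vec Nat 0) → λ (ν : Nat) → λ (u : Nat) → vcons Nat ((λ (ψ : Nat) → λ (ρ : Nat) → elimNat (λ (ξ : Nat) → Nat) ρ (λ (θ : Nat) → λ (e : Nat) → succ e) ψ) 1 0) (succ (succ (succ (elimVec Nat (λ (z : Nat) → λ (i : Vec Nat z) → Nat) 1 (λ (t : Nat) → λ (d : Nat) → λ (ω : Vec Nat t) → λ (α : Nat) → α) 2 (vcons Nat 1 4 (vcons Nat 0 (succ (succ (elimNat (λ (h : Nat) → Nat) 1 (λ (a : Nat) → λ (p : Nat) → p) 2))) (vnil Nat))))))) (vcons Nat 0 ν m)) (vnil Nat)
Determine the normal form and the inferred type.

reduced normal form:
  λ (m : Nat) → λ (ν : Nat) → vcons Nat 1 4 (vcons Nat 0 m (vnil Nat))
the term's type:
  (m : Nat) → (ν : Nat) → Vec Nat 2


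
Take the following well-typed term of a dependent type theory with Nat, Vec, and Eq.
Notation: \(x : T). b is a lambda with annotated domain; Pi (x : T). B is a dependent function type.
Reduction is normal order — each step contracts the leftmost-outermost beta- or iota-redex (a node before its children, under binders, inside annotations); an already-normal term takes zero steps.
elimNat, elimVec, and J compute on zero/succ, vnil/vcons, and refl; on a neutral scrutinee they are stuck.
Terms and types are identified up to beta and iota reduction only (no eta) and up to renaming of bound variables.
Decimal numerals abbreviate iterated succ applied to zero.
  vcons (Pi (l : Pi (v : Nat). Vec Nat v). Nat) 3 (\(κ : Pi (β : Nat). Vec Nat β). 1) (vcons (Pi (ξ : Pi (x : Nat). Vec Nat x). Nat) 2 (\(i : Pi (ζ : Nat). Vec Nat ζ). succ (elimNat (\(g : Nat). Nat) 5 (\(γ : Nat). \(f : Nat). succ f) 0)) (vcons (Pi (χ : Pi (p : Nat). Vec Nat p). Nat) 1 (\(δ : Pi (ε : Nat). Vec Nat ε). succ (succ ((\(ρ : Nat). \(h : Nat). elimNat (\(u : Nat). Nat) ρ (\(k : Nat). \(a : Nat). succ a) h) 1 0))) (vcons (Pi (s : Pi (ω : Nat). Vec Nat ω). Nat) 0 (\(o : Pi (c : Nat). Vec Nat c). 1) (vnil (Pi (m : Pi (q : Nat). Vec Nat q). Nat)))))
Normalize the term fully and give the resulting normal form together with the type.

normal form:
  vcons (Pi (l : Pi (v : Nat). Vec Nat v). Nat) 3 (\(κ : Pi (β : Nat). Vec Nat β). 1) (vcons (Pi (ξ : Pi (x : Nat). Vec Nat x). Nat) 2 (\(i : Pi (ζ : Nat). Vec Nat ζ). 6) (vcons (Pi (g : Pi (γ : Nat). Vec Nat γ). Nat) 1 (\(f : Pi (χ : Nat). Vec Nat χ). 3) (vcons (Pi (p : Pi (δ : Nat). Vec Nat δ). Nat) 0 (\(ε : Pi (ρ : Nat). Vec Nat ρ). 1) (vnil (Pi (h : Pi (u : Nat). Vec Nat u). Nat)))))
type:
  Vec (Pi (l : Pi (v : Nat). Vec Nat v). Nat) 4
observation: reduction starts at an elimNat iota-redex, and 4 normal-order steps reach the normal form.


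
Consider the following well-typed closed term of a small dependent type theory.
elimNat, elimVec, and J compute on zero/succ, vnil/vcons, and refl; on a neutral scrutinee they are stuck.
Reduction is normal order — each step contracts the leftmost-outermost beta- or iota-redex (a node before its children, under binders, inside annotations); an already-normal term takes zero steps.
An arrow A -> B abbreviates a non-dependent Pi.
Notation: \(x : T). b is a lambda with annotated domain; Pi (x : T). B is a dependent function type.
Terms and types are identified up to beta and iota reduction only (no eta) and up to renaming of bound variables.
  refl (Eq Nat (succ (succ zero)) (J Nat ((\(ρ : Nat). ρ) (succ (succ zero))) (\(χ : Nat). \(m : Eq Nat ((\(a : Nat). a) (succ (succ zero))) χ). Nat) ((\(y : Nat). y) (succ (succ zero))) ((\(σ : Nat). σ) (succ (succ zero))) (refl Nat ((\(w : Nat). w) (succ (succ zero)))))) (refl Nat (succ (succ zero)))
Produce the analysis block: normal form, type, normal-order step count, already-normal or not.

reduced normal form:
  refl (Eq Nat (succ (succ zero)) (succ (succ zero))) (refl Nat (succ (succ zero)))
inferred type:
  Eq (Eq Nat (succ (succ zero)) (succ (succ zero))) (refl Nat (succ (succ zero))) (refl Nat (succ (succ zero)))
normal-order step count: 2
started in normal form: no
first redex: a J iota-redex


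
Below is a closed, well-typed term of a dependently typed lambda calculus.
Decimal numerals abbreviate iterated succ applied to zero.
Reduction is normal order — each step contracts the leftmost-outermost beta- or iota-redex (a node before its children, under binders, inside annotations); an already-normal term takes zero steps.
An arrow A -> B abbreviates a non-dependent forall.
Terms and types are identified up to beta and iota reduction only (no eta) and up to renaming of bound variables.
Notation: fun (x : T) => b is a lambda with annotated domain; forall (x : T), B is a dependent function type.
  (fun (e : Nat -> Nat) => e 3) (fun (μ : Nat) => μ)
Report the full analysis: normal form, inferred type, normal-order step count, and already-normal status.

reduced normal form:
  3
inferred type:
  Nat
reduction steps (normal order): 2
started in normal form: no
first redex: a beta-redex


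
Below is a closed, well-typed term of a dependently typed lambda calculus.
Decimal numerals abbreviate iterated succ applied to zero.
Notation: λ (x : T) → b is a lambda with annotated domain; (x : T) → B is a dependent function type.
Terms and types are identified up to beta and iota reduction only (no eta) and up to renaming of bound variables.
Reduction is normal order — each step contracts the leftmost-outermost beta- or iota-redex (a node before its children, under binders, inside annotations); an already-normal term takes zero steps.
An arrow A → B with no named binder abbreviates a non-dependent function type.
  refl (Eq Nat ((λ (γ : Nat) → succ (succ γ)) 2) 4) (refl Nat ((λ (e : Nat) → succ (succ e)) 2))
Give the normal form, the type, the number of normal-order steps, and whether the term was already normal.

normal form:
  refl (Eq Nat 4 4) (refl Nat 4)
type:
  Eq (Eq Nat 4 4) (refl Nat 4) (refl Nat 4)
normal-order step count: 2
already normal: no
first contracted redex: a beta-redex


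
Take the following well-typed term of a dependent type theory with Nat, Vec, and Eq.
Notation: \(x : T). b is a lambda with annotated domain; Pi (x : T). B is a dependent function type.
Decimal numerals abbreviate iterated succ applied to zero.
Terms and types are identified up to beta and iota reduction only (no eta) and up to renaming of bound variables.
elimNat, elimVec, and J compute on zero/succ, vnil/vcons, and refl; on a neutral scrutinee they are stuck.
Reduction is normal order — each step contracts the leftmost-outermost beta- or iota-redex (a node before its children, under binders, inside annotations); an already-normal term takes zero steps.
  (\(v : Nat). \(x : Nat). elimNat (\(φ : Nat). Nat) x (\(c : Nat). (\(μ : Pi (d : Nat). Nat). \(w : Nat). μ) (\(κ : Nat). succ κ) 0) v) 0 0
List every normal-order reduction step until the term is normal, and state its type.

normal-order reduction:
  (\(v : Nat). \(x : Nat). elimNat (\(φ : Nat). Nat) x (\(c : Nat). (\(μ : Pi (d : Nat). Nat). \(w : Nat). μ) (\(κ : Nat). succ κ) 0) v) 0 0
  ~> (\(v : Nat). elimNat (\(x : Nat). Nat) v (\(φ : Nat). (\(c : Pi (μ : Nat). Nat). \(d : Nat). c) (\(w : Nat). succ w) 0) 0) 0
  ~> elimNat (\(v : Nat). Nat) 0 (\(x : Nat). (\(φ : Pi (c : Nat). Nat). \(μ : Nat). φ) (\(d : Nat). succ d) 0) 0
  ~> 0
type:
  Nat


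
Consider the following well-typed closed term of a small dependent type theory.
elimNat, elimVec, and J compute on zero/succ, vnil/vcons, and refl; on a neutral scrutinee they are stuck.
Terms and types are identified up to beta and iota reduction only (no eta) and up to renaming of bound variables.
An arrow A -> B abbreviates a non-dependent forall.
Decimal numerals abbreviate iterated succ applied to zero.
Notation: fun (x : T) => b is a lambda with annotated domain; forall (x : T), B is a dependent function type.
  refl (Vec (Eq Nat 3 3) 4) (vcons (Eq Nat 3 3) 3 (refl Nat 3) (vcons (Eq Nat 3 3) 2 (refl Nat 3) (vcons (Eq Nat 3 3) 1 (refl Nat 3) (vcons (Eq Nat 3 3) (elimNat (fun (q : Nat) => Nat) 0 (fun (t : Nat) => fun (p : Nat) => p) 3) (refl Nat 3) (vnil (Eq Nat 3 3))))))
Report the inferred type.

the term's type:
  Eq (Vec (Eq Nat 3 3) 4) (vcons (Eq Nat 3 3) 3 (refl Nat 3) (vcons (Eq Nat 3 3) 2 (refl Nat 3) (vcons (Eq Nat 3 3) 1 (refl Nat 3) (vcons (Eq Nat 3 3) 0 (refl Nat 3) (vnil (Eq Nat 3 3)))))) (vcons (Eq Nat 3 3) 3 (refl Nat 3) (vcons (Eq Nat 3 3) 2 (refl Nat 3) (vcons (Eq Nat 3 3) 1 (refl Nat 3) (vcons (Eq Nat 3 3) 0 (refl Nat 3) (vnil (Eq Nat 3 3))))))


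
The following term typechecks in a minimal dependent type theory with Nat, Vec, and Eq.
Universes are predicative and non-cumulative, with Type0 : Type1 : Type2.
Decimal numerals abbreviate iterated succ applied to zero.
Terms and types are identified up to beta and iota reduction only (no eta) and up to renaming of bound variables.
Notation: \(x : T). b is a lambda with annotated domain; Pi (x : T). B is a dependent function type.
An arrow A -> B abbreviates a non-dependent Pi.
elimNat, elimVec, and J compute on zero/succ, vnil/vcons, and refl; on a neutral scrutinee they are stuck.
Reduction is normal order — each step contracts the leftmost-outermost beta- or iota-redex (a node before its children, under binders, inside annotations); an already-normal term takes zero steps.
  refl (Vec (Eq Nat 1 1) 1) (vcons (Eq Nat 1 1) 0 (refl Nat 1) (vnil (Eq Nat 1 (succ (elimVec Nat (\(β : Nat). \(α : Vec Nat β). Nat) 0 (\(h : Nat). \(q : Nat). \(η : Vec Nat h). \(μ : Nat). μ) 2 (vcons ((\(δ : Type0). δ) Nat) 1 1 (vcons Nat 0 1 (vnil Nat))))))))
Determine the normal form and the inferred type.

normal form:
  refl (Vec (Eq Nat 1 1) 1) (vcons (Eq Nat 1 1) 0 (refl Nat 1) (vnil (Eq Nat 1 1)))
type:
  Eq (Vec (Eq Nat 1 1) 1) (vcons (Eq Nat 1 1) 0 (refl Nat 1) (vnil (Eq Nat 1 1))) (vcons (Eq Nat 1 1) 0 (refl Nat 1) (vnil (Eq Nat 1 1)))
observation: 11 normal-order steps separate the term from its normal form.


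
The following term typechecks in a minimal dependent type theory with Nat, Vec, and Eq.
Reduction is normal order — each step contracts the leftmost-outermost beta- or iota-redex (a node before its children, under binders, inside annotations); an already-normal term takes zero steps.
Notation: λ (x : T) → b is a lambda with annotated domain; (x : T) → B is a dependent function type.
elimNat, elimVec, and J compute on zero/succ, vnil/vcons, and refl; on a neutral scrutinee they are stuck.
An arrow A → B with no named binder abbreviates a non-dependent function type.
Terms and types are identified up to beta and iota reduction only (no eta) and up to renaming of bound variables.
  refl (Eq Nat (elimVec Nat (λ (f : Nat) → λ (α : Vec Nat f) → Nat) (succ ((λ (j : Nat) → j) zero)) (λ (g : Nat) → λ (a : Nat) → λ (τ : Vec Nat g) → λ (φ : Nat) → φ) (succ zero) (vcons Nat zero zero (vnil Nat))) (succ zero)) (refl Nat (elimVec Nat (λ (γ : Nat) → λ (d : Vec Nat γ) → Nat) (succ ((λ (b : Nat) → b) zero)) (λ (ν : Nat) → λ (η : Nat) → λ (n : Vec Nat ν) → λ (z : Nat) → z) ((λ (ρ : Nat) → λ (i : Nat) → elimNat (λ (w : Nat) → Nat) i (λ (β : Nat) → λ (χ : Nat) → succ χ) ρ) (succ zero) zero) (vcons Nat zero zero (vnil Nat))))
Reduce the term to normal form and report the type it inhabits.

reduced normal form:
  refl (Eq Nat (succ zero) (succ zero)) (refl Nat (succ zero))
inferred type:
  Eq (Eq Nat (succ zero) (succ zero)) (refl Nat (succ zero)) (refl Nat (succ zero))
observation: 14 normal-order steps normalize the term, beginning with an elimVec iota-redex.


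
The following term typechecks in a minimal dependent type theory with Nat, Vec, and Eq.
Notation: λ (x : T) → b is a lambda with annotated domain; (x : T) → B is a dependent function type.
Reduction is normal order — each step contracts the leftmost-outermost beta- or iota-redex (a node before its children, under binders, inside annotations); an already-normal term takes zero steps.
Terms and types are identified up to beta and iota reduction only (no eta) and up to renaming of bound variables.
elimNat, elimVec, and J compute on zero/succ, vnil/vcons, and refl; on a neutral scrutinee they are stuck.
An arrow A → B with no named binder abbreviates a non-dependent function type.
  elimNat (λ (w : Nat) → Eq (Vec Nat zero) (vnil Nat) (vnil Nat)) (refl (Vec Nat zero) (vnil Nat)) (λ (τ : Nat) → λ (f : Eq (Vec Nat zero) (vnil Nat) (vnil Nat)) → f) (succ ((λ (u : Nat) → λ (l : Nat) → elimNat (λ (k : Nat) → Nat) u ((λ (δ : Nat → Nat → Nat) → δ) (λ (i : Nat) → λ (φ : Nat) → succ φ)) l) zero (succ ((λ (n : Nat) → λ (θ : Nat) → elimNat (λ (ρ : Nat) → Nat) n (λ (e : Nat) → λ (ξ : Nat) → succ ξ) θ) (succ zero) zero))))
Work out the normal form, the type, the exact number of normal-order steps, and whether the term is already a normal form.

resulting normal form:
  refl (Vec Nat zero) (vnil Nat)
type:
  Eq (Vec Nat zero) (vnil Nat) (vnil Nat)
normal-order step count: 24
term was already normal: no
first redex: an elimNat iota-redex


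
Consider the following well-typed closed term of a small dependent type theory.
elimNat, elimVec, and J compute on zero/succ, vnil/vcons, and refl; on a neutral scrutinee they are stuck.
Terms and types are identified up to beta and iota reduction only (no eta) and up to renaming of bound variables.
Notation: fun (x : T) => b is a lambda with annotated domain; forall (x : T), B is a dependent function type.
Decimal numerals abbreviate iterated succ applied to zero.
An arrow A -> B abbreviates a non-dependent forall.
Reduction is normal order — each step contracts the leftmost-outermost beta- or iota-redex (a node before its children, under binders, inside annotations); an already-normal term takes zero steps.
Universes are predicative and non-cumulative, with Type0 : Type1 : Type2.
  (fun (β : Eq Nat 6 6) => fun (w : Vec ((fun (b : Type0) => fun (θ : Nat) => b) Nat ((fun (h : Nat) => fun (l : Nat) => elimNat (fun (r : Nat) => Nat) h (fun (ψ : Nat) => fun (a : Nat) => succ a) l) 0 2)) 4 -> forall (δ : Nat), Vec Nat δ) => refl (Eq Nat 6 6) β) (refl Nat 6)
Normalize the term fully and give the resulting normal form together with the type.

resulting normal form:
  fun (β : Vec Nat 4 -> forall (w : Nat), Vec Nat w) => refl (Eq Nat 6 6) (refl Nat 6)
inferred type:
  (Vec Nat 4 -> forall (β : Nat), Vec Nat β) -> Eq (Eq Nat 6 6) (refl Nat 6) (refl Nat 6)
observation: 3 normal-order steps separate the term from its normal form.


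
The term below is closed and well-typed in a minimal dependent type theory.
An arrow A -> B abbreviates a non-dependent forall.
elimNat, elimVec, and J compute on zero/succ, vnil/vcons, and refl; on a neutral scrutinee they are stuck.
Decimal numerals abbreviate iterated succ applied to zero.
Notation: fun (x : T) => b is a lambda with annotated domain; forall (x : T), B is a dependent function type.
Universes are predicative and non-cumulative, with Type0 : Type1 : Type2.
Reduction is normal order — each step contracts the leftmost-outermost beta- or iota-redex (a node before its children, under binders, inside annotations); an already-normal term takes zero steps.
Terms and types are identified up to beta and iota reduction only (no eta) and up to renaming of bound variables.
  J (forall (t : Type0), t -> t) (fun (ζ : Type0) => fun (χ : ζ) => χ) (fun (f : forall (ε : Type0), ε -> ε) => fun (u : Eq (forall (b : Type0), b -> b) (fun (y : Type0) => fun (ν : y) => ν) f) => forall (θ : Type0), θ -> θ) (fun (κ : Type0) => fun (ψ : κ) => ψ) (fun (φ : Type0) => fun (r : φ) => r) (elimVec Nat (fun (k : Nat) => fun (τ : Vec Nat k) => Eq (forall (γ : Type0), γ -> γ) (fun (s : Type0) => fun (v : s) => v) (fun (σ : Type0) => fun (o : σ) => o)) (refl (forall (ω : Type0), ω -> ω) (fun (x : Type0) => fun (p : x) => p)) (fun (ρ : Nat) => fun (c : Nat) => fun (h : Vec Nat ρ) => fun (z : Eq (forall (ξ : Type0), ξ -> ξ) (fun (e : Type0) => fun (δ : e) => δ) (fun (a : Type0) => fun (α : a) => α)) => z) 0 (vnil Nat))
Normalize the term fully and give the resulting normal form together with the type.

reduced normal form:
  fun (t : Type0) => fun (ζ : t) => ζ
type:
  forall (t : Type0), t -> t


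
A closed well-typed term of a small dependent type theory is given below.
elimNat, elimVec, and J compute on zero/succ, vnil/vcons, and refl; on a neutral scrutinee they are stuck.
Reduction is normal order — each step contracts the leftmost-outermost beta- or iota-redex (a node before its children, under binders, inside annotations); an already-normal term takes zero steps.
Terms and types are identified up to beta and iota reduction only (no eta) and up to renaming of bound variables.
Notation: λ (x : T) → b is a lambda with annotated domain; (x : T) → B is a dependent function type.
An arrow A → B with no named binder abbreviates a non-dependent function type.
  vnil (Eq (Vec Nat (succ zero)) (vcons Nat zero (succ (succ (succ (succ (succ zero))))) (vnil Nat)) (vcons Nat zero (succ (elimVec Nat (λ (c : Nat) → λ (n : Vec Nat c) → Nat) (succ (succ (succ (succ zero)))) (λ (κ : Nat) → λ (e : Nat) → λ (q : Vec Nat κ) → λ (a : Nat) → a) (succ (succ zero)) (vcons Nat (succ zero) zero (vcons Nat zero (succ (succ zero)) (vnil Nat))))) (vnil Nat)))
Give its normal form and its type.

reduced normal form:
  vnil (Eq (Vec Nat (succ zero)) (vcons Nat zero (succ (succ (succ (succ (succ zero))))) (vnil Nat)) (vcons Nat zero (succ (succ (succ (succ (succ zero))))) (vnil Nat)))
the term's type:
  Vec (Eq (Vec Nat (succ zero)) (vcons Nat zero (succ (succ (succ (succ (succ zero))))) (vnil Nat)) (vcons Nat zero (succ (succ (succ (succ (succ zero))))) (vnil Nat))) zero


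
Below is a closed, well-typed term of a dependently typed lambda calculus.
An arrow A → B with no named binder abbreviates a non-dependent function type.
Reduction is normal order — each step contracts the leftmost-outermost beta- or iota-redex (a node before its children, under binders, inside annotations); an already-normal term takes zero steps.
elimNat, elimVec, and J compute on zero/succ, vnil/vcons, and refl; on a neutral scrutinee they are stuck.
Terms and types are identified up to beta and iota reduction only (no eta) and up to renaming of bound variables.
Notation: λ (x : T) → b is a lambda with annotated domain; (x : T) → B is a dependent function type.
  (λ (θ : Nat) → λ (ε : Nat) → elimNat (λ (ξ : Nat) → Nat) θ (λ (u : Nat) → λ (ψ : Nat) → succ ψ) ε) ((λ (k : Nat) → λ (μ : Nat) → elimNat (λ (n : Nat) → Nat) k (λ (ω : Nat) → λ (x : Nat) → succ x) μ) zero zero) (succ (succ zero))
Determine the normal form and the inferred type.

normal form:
  succ (succ zero)
the term's type:
  Nat


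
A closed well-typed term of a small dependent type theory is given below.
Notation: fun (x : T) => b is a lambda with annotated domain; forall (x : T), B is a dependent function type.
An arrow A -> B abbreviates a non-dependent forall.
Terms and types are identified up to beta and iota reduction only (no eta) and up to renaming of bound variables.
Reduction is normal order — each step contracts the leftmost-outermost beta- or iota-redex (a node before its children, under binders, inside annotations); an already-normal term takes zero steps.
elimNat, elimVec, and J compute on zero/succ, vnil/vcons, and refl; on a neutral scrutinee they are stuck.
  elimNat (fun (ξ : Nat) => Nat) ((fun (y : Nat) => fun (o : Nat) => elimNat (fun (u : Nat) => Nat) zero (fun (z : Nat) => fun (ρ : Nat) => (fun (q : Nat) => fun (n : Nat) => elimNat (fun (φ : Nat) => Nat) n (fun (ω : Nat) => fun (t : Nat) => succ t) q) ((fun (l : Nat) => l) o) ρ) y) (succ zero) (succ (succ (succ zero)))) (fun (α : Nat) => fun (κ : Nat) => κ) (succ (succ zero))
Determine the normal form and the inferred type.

resulting normal form:
  succ (succ (succ zero))
type:
  Nat
observation: 26 normal-order steps normalize the term, beginning with an elimNat iota-redex.


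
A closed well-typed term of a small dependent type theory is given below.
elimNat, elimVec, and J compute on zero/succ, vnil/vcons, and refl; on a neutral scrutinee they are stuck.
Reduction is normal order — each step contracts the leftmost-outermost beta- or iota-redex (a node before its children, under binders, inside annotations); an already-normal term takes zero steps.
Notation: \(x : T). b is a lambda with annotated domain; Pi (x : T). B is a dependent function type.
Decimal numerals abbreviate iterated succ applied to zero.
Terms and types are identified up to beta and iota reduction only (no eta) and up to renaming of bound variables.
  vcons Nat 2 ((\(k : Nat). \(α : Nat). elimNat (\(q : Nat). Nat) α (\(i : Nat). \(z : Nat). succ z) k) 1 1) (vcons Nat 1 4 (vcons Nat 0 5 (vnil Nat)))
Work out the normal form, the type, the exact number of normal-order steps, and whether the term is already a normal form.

resulting normal form:
  vcons Nat 2 2 (vcons Nat 1 4 (vcons Nat 0 5 (vnil Nat)))
type:
  Vec Nat 3
steps to reach normal form (normal order): 6
started in normal form: no
first redex: a beta-redex


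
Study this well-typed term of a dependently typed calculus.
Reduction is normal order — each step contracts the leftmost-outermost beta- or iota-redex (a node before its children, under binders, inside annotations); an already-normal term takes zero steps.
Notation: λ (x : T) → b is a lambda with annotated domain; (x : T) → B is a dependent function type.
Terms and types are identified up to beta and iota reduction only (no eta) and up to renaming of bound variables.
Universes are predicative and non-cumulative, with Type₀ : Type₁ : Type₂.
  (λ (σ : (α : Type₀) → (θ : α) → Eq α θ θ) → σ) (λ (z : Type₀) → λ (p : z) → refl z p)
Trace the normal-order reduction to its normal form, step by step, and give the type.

reduction (normal order):
  (λ (σ : (α : Type₀) → (θ : α) → Eq α θ θ) → σ) (λ (z : Type₀) → λ (p : z) → refl z p)
  ~> λ (σ : Type₀) → λ (α : σ) → refl σ α
inferred type:
  (σ : Type₀) → (α : σ) → Eq σ α α


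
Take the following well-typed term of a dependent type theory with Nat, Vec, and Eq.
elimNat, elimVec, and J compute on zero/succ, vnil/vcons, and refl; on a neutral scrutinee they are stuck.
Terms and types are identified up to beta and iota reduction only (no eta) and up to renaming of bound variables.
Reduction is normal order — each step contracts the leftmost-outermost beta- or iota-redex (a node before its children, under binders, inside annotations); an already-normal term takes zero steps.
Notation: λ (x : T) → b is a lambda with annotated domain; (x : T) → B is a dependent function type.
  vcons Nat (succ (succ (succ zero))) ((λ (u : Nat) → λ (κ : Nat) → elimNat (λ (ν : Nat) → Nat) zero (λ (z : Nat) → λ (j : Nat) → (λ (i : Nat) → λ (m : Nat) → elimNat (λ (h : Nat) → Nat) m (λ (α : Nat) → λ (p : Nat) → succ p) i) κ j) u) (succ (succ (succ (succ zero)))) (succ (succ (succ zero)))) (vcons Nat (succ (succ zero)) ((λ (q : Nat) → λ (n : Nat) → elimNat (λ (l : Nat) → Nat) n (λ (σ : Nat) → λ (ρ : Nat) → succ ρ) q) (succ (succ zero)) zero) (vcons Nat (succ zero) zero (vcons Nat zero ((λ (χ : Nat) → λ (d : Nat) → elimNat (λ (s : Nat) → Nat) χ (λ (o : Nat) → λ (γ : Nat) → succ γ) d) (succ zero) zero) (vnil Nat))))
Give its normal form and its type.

reduced normal form:
  vcons Nat (succ (succ (succ zero))) (succ (succ (succ (succ (succ (succ (succ (succ (succ (succ (succ (succ zero)))))))))))) (vcons Nat (succ (succ zero)) (succ (succ zero)) (vcons Nat (succ zero) zero (vcons Nat zero (succ zero) (vnil Nat))))
type:
  Vec Nat (succ (succ (succ (succ zero))))


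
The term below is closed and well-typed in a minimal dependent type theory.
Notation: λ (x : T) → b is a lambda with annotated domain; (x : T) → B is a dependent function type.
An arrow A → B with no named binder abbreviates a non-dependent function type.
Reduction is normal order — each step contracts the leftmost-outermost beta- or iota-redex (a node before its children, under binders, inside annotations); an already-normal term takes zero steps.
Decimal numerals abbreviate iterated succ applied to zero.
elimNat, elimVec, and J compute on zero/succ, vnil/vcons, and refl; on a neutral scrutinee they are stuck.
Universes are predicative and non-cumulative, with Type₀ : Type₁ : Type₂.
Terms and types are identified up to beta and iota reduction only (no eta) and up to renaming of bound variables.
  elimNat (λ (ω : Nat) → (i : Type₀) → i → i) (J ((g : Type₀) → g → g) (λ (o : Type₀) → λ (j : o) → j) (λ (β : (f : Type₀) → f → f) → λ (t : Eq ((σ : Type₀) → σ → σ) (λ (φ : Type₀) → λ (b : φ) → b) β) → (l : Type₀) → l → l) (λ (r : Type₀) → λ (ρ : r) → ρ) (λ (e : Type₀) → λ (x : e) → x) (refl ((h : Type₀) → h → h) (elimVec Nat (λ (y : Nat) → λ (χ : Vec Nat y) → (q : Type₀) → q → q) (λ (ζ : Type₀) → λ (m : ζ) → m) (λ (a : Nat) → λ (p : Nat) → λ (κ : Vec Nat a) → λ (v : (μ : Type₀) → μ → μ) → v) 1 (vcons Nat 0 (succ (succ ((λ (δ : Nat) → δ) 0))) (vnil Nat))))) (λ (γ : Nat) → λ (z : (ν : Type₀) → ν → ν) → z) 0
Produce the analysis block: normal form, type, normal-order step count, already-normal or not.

normal form:
  λ (ω : Type₀) → λ (i : ω) → i
the term's type:
  (ω : Type₀) → ω → ω
normal-order step count: 2
term was already normal: no
first redex: an elimNat iota-redex


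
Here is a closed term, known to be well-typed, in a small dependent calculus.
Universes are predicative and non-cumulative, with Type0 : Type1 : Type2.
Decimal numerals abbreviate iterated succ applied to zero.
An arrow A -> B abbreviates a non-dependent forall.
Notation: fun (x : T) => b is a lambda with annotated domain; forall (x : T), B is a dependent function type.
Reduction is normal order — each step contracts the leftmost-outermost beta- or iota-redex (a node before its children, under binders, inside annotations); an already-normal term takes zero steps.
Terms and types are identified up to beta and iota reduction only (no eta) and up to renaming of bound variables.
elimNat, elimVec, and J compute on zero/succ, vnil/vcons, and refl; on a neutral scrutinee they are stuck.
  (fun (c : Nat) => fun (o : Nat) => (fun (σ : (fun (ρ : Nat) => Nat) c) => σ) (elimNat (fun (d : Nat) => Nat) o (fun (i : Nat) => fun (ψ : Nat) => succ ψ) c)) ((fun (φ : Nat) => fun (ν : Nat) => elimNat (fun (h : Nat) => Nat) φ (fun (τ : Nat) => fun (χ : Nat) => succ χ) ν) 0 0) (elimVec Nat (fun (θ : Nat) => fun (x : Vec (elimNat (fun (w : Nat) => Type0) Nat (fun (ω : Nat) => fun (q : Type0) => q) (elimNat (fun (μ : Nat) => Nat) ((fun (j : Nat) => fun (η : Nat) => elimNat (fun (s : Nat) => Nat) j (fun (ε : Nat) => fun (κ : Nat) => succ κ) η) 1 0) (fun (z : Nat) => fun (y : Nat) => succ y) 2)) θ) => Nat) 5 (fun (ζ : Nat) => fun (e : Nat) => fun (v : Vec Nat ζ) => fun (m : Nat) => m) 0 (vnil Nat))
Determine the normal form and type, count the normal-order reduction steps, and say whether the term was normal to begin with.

reduced normal form:
  5
type:
  Nat
normal-order step count: 8
term was already normal: no
first redex: a beta-redex
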